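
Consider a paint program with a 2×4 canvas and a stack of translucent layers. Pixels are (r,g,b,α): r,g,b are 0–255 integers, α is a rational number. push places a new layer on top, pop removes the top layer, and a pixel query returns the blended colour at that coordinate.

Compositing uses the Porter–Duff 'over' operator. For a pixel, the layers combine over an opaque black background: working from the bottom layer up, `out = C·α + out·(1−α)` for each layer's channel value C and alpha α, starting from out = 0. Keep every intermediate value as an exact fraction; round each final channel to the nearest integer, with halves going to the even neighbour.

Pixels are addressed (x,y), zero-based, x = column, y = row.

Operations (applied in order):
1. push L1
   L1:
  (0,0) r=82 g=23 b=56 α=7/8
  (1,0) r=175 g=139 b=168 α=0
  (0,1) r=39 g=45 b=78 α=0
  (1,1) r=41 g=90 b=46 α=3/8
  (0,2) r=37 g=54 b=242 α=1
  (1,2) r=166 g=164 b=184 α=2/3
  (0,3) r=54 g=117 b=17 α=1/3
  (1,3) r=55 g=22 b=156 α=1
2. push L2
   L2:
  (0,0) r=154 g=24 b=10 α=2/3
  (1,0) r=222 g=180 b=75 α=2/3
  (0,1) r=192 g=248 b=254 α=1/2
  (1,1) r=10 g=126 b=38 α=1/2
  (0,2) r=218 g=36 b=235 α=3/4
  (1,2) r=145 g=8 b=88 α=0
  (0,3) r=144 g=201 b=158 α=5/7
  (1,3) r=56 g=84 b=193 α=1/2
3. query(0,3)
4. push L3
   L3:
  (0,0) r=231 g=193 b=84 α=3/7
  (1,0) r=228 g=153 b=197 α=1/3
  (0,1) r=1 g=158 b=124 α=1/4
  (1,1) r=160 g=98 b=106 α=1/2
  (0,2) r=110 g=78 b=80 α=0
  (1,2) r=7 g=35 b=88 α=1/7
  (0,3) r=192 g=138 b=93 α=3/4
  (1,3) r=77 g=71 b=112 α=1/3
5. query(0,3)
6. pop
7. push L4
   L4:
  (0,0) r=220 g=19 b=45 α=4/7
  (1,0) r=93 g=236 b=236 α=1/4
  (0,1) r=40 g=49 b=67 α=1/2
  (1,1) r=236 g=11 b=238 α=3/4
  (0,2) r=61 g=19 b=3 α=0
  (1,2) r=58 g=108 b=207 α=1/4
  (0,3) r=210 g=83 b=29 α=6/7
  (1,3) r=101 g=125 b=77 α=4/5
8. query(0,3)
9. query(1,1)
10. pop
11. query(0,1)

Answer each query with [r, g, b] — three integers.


at x=0,y=3 over L1,L2:
+L1 (α=1/3) → [18, 39, 17/3]
+L2 (α=5/7) → [108, 1083/7, 2404/21]
rounded: [108, 155, 114]

(0,3) stack=L1,L2,L3; from [0,0,0]:
after L1 α=1/3: [18, 39, 17/3]
after L2 α=5/7: [108, 1083/7, 2404/21]
after L3 α=3/4: [171, 3981/28, 8263/84]
rounded: [171, 142, 98]

query (0,3) [L1,L2,L4] — begin 0,0,0
L1 α=1/3: [18, 39, 17/3]
L2 α=5/7: [108, 1083/7, 2404/21]
L4 α=6/7: [1368/7, 4569/49, 6058/147]
= [195, 93, 41]

(1,1) stack=L1,L2,L4; from [0,0,0]:
+L1 (α=3/8) → [123/8, 135/4, 69/4]
+L2 (α=1/2) → [203/16, 639/8, 221/8]
+L4 (α=3/4) → [11531/64, 903/32, 5933/32]
→ [180, 28, 185]

at x=0,y=1 over L1,L2:
after L1 α=0: [0, 0, 0]
after L2 α=1/2: [96, 124, 127]
rounded: [96, 124, 127]


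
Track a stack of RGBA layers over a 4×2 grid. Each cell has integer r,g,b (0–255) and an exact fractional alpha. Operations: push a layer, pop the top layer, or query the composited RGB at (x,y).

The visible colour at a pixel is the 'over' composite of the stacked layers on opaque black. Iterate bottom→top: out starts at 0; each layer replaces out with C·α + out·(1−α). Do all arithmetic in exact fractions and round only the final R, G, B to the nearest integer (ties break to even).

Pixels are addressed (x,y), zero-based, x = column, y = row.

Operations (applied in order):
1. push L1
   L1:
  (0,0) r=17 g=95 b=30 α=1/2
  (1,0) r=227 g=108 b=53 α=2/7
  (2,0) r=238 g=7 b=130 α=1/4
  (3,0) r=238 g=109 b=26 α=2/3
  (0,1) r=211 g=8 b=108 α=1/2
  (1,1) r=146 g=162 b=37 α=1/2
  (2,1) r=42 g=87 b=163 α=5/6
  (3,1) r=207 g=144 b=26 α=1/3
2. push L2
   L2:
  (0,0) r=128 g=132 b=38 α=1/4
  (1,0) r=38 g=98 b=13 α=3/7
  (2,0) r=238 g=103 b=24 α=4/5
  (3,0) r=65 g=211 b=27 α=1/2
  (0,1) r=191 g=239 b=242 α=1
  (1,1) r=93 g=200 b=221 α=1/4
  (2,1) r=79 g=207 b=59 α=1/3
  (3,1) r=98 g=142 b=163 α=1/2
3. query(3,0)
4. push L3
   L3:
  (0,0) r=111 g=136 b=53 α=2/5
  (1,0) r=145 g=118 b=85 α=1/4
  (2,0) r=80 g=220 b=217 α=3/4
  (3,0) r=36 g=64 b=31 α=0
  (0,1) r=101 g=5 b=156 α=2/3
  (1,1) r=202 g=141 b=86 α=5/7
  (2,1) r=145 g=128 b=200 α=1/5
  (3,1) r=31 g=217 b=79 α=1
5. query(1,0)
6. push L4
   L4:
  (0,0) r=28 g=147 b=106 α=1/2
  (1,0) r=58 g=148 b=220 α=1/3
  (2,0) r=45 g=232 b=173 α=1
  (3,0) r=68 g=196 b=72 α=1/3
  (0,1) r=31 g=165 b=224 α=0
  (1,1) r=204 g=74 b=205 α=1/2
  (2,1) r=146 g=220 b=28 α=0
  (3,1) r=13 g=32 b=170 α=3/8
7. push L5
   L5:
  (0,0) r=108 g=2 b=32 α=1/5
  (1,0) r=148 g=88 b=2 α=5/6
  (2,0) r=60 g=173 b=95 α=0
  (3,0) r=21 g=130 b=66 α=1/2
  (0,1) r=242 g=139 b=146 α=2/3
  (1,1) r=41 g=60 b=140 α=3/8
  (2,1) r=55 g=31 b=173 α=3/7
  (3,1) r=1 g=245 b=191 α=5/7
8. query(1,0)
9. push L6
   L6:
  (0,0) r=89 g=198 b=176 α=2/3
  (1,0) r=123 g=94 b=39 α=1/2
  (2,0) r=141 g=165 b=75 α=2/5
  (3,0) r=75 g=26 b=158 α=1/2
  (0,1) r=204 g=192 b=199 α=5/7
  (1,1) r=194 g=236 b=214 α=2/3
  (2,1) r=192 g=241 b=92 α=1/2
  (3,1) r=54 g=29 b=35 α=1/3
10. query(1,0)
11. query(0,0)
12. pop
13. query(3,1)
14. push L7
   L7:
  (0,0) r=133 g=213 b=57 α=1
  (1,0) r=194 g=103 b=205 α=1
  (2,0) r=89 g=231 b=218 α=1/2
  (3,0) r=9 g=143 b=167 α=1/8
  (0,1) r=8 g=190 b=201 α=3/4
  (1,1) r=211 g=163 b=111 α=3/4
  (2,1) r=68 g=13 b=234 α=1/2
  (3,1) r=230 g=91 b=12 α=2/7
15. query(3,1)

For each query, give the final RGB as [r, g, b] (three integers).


at x=3,y=0 over L1,L2:
L1 α=2/3: [476/3, 218/3, 52/3]
L2 α=1/2: [671/6, 851/6, 133/6]
= [112, 142, 22]

query (1,0) [L1,L2,L3] — begin 0,0,0
after L1 α=2/7: [454/7, 216/7, 106/7]
after L2 α=3/7: [2614/49, 2922/49, 697/49]
after L3 α=1/4: [14947/196, 3637/49, 1564/49]
→ [76, 74, 32]

(1,0) stack=L1,L2,L3,L4,L5; from [0,0,0]:
after L1 α=2/7: [454/7, 216/7, 106/7]
after L2 α=3/7: [2614/49, 2922/49, 697/49]
after L3 α=1/4: [14947/196, 3637/49, 1564/49]
after L4 α=1/3: [6877/98, 4842/49, 4636/49]
after L5 α=5/6: [79397/588, 13201/147, 2563/147]
→ [135, 90, 17]

at x=1,y=0 over L1,L2,L3,L4,L5,L6:
+L1 (α=2/7) → [454/7, 216/7, 106/7]
+L2 (α=3/7) → [2614/49, 2922/49, 697/49]
+L3 (α=1/4) → [14947/196, 3637/49, 1564/49]
+L4 (α=1/3) → [6877/98, 4842/49, 4636/49]
+L5 (α=5/6) → [79397/588, 13201/147, 2563/147]
+L6 (α=1/2) → [151721/1176, 27019/294, 4148/147]
rounded: [129, 92, 28]

(0,0) stack=L1,L2,L3,L4,L5,L6; from [0,0,0]:
after L1 α=1/2: [17/2, 95/2, 15]
after L2 α=1/4: [307/8, 549/8, 83/4]
after L3 α=2/5: [2697/40, 3823/40, 673/20]
after L4 α=1/2: [3817/80, 9703/80, 2793/40]
after L5 α=1/5: [5977/100, 9743/100, 3113/50]
after L6 α=2/3: [23777/300, 49343/300, 20713/150]
→ [79, 164, 138]

query (3,1) [L1,L2,L3,L4,L5] — begin 0,0,0
+L1 (α=1/3) → [69, 48, 26/3]
+L2 (α=1/2) → [167/2, 95, 515/6]
+L3 (α=1) → [31, 217, 79]
+L4 (α=3/8) → [97/4, 1181/8, 905/8]
+L5 (α=5/7) → [107/14, 6081/28, 675/4]
= [8, 217, 169]

(3,1) stack=L1,L2,L3,L4,L5,L7; from [0,0,0]:
after L1 α=1/3: [69, 48, 26/3]
after L2 α=1/2: [167/2, 95, 515/6]
after L3 α=1: [31, 217, 79]
after L4 α=3/8: [97/4, 1181/8, 905/8]
after L5 α=5/7: [107/14, 6081/28, 675/4]
after L7 α=2/7: [6975/98, 35501/196, 3471/28]
= [71, 181, 124]


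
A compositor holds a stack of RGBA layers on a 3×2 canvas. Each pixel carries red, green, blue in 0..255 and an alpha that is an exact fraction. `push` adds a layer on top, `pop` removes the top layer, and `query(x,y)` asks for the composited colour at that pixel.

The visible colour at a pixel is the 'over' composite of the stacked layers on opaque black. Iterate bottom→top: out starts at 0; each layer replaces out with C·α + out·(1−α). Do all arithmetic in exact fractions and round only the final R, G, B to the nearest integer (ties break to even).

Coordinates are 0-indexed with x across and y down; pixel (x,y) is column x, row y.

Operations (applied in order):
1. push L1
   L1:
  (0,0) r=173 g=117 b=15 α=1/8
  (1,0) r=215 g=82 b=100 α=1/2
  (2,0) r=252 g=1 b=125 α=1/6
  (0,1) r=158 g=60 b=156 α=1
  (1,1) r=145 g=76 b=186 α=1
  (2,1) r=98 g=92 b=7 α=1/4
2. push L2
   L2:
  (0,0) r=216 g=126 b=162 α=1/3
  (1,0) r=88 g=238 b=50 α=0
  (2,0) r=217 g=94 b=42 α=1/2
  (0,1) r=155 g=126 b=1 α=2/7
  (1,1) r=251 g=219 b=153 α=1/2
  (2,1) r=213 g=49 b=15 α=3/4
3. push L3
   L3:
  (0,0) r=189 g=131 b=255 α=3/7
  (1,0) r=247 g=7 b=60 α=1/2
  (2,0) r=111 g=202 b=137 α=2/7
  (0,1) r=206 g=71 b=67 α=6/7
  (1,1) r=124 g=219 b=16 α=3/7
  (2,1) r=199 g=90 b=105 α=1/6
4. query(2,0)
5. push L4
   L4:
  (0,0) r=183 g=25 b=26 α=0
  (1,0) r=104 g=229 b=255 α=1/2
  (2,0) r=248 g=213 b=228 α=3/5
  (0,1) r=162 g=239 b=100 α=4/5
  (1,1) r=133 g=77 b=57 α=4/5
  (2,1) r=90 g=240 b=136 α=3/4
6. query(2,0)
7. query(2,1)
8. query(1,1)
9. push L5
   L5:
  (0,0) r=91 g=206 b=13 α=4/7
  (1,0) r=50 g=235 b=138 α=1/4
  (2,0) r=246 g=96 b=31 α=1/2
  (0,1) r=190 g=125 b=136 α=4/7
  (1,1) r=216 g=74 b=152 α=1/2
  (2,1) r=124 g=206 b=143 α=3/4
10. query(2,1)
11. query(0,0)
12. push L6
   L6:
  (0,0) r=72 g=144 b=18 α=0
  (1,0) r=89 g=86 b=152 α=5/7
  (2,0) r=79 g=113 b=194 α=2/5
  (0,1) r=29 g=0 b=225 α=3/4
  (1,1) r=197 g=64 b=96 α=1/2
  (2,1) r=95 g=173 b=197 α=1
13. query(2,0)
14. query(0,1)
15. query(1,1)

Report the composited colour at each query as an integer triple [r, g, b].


(2,0) stack=L1,L2,L3; from [0,0,0]:
after L1 α=1/6: [42, 1/6, 125/6]
after L2 α=1/2: [259/2, 565/12, 377/12]
after L3 α=2/7: [1739/14, 7673/84, 739/12]
rounded: [124, 91, 62]

at x=2,y=0 over L1,L2,L3,L4:
after L1 α=1/6: [42, 1/6, 125/6]
after L2 α=1/2: [259/2, 565/12, 377/12]
after L3 α=2/7: [1739/14, 7673/84, 739/12]
after L4 α=3/5: [6947/35, 34511/210, 4843/30]
= [198, 164, 161]

query (2,1) [L1,L2,L3,L4] — begin 0,0,0
after L1 α=1/4: [49/2, 23, 7/4]
after L2 α=3/4: [1327/8, 85/2, 187/16]
after L3 α=1/6: [8227/48, 605/12, 2615/96]
after L4 α=3/4: [21187/192, 9245/48, 41783/384]
= [110, 193, 109]

(1,1) stack=L1,L2,L3,L4; from [0,0,0]:
L1 α=1: [145, 76, 186]
L2 α=1/2: [198, 295/2, 339/2]
L3 α=3/7: [1164/7, 1247/7, 726/7]
L4 α=4/5: [4888/35, 3403/35, 2322/35]
→ [140, 97, 66]

(2,1) stack=L1,L2,L3,L4,L5; from [0,0,0]:
L1 α=1/4: [49/2, 23, 7/4]
L2 α=3/4: [1327/8, 85/2, 187/16]
L3 α=1/6: [8227/48, 605/12, 2615/96]
L4 α=3/4: [21187/192, 9245/48, 41783/384]
L5 α=3/4: [92611/768, 38909/192, 206519/1536]
→ [121, 203, 134]

(0,0) stack=L1,L2,L3,L4,L5; from [0,0,0]:
after L1 α=1/8: [173/8, 117/8, 15/8]
after L2 α=1/3: [1037/12, 207/4, 221/4]
after L3 α=3/7: [2738/21, 600/7, 986/7]
after L4 α=0: [2738/21, 600/7, 986/7]
after L5 α=4/7: [5286/49, 7568/49, 3322/49]
rounded: [108, 154, 68]

query (2,0) [L1,L2,L3,L4,L5,L6] — begin 0,0,0
+L1 (α=1/6) → [42, 1/6, 125/6]
+L2 (α=1/2) → [259/2, 565/12, 377/12]
+L3 (α=2/7) → [1739/14, 7673/84, 739/12]
+L4 (α=3/5) → [6947/35, 34511/210, 4843/30]
+L5 (α=1/2) → [15557/70, 54671/420, 5773/60]
+L6 (α=2/5) → [57731/350, 86311/700, 13533/100]
→ [165, 123, 135]

(0,1) stack=L1,L2,L3,L4,L5,L6; from [0,0,0]:
after L1 α=1: [158, 60, 156]
after L2 α=2/7: [1100/7, 552/7, 782/7]
after L3 α=6/7: [9752/49, 3534/49, 3596/49]
after L4 α=4/5: [41504/245, 50378/245, 23196/245]
after L5 α=4/7: [310712/1715, 273634/1715, 202868/1715]
after L6 α=3/4: [459917/6860, 136817/3430, 1360493/6860]
= [67, 40, 198]

at x=1,y=1 over L1,L2,L3,L4,L5,L6:
L1 α=1: [145, 76, 186]
L2 α=1/2: [198, 295/2, 339/2]
L3 α=3/7: [1164/7, 1247/7, 726/7]
L4 α=4/5: [4888/35, 3403/35, 2322/35]
L5 α=1/2: [6224/35, 5993/70, 3821/35]
L6 α=1/2: [13119/70, 10473/140, 7181/70]
= [187, 75, 103]


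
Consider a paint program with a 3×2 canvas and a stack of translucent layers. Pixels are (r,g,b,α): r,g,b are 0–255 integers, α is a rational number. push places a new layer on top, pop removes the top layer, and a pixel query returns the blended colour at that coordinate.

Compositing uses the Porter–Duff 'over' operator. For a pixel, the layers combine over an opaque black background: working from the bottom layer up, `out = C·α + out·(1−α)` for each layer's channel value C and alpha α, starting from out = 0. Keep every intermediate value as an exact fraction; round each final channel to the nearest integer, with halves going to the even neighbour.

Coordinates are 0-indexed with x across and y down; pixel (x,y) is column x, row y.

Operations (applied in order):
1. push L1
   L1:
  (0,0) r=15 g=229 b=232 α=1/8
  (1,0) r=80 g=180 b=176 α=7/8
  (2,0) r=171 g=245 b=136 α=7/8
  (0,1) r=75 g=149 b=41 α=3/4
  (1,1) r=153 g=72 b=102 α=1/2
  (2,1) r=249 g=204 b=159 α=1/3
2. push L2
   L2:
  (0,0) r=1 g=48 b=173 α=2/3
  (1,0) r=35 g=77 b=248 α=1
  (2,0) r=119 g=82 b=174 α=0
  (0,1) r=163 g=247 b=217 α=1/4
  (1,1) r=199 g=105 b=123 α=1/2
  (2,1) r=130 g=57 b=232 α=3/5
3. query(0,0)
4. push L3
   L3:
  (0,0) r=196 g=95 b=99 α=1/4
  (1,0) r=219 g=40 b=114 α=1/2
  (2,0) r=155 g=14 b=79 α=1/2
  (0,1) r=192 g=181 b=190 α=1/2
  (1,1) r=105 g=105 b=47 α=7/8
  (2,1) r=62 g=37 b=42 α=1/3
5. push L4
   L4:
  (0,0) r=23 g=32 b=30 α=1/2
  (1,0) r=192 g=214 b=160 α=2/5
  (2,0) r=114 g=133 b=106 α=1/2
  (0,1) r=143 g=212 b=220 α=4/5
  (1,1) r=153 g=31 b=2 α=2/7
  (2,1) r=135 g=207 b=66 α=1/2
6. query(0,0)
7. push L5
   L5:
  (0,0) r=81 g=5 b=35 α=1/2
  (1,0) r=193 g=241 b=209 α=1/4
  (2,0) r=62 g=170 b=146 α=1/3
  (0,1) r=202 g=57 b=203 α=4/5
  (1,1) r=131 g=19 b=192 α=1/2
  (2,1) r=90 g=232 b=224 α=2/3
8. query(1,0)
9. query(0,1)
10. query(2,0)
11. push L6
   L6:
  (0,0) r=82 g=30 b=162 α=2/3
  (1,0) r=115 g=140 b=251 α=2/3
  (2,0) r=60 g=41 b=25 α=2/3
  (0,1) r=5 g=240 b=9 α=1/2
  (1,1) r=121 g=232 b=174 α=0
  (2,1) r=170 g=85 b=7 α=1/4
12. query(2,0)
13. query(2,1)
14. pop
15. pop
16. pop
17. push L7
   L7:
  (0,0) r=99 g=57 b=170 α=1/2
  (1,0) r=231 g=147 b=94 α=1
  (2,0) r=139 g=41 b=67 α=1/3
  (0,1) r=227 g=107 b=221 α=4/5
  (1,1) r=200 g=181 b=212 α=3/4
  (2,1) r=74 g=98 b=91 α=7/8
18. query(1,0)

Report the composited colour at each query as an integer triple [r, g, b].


at x=0,y=0 over L1,L2:
after L1 α=1/8: [15/8, 229/8, 29]
after L2 α=2/3: [31/24, 997/24, 125]
= [1, 42, 125]

at x=0,y=0 over L1,L2,L3,L4:
+L1 (α=1/8) → [15/8, 229/8, 29]
+L2 (α=2/3) → [31/24, 997/24, 125]
+L3 (α=1/4) → [1599/32, 1757/32, 237/2]
+L4 (α=1/2) → [2335/64, 2781/64, 297/4]
= [36, 43, 74]

(1,0) stack=L1,L2,L3,L4,L5; from [0,0,0]:
+L1 (α=7/8) → [70, 315/2, 154]
+L2 (α=1) → [35, 77, 248]
+L3 (α=1/2) → [127, 117/2, 181]
+L4 (α=2/5) → [153, 1207/10, 863/5]
+L5 (α=1/4) → [163, 6031/40, 1817/10]
rounded: [163, 151, 182]

query (0,1) [L1,L2,L3,L4,L5] — begin 0,0,0
after L1 α=3/4: [225/4, 447/4, 123/4]
after L2 α=1/4: [1327/16, 2329/16, 1237/16]
after L3 α=1/2: [4399/32, 5225/32, 4277/32]
after L4 α=4/5: [22703/160, 32361/160, 32437/160]
after L5 α=4/5: [151983/800, 68841/800, 162357/800]
= [190, 86, 203]

query (2,0) [L1,L2,L3,L4,L5] — begin 0,0,0
L1 α=7/8: [1197/8, 1715/8, 119]
L2 α=0: [1197/8, 1715/8, 119]
L3 α=1/2: [2437/16, 1827/16, 99]
L4 α=1/2: [4261/32, 3955/32, 205/2]
L5 α=1/3: [1751/16, 2225/16, 117]
= [109, 139, 117]

at x=2,y=0 over L1,L2,L3,L4,L5,L6:
after L1 α=7/8: [1197/8, 1715/8, 119]
after L2 α=0: [1197/8, 1715/8, 119]
after L3 α=1/2: [2437/16, 1827/16, 99]
after L4 α=1/2: [4261/32, 3955/32, 205/2]
after L5 α=1/3: [1751/16, 2225/16, 117]
after L6 α=2/3: [3671/48, 1179/16, 167/3]
= [76, 74, 56]

query (2,1) [L1,L2,L3,L4,L5,L6] — begin 0,0,0
+L1 (α=1/3) → [83, 68, 53]
+L2 (α=3/5) → [556/5, 307/5, 802/5]
+L3 (α=1/3) → [474/5, 799/15, 1814/15]
+L4 (α=1/2) → [1149/10, 1952/15, 1402/15]
+L5 (α=2/3) → [983/10, 8912/45, 8122/45]
+L6 (α=1/4) → [4649/40, 10187/60, 8227/60]
→ [116, 170, 137]

query (1,0) [L1,L2,L3,L7] — begin 0,0,0
after L1 α=7/8: [70, 315/2, 154]
after L2 α=1: [35, 77, 248]
after L3 α=1/2: [127, 117/2, 181]
after L7 α=1: [231, 147, 94]
= [231, 147, 94]


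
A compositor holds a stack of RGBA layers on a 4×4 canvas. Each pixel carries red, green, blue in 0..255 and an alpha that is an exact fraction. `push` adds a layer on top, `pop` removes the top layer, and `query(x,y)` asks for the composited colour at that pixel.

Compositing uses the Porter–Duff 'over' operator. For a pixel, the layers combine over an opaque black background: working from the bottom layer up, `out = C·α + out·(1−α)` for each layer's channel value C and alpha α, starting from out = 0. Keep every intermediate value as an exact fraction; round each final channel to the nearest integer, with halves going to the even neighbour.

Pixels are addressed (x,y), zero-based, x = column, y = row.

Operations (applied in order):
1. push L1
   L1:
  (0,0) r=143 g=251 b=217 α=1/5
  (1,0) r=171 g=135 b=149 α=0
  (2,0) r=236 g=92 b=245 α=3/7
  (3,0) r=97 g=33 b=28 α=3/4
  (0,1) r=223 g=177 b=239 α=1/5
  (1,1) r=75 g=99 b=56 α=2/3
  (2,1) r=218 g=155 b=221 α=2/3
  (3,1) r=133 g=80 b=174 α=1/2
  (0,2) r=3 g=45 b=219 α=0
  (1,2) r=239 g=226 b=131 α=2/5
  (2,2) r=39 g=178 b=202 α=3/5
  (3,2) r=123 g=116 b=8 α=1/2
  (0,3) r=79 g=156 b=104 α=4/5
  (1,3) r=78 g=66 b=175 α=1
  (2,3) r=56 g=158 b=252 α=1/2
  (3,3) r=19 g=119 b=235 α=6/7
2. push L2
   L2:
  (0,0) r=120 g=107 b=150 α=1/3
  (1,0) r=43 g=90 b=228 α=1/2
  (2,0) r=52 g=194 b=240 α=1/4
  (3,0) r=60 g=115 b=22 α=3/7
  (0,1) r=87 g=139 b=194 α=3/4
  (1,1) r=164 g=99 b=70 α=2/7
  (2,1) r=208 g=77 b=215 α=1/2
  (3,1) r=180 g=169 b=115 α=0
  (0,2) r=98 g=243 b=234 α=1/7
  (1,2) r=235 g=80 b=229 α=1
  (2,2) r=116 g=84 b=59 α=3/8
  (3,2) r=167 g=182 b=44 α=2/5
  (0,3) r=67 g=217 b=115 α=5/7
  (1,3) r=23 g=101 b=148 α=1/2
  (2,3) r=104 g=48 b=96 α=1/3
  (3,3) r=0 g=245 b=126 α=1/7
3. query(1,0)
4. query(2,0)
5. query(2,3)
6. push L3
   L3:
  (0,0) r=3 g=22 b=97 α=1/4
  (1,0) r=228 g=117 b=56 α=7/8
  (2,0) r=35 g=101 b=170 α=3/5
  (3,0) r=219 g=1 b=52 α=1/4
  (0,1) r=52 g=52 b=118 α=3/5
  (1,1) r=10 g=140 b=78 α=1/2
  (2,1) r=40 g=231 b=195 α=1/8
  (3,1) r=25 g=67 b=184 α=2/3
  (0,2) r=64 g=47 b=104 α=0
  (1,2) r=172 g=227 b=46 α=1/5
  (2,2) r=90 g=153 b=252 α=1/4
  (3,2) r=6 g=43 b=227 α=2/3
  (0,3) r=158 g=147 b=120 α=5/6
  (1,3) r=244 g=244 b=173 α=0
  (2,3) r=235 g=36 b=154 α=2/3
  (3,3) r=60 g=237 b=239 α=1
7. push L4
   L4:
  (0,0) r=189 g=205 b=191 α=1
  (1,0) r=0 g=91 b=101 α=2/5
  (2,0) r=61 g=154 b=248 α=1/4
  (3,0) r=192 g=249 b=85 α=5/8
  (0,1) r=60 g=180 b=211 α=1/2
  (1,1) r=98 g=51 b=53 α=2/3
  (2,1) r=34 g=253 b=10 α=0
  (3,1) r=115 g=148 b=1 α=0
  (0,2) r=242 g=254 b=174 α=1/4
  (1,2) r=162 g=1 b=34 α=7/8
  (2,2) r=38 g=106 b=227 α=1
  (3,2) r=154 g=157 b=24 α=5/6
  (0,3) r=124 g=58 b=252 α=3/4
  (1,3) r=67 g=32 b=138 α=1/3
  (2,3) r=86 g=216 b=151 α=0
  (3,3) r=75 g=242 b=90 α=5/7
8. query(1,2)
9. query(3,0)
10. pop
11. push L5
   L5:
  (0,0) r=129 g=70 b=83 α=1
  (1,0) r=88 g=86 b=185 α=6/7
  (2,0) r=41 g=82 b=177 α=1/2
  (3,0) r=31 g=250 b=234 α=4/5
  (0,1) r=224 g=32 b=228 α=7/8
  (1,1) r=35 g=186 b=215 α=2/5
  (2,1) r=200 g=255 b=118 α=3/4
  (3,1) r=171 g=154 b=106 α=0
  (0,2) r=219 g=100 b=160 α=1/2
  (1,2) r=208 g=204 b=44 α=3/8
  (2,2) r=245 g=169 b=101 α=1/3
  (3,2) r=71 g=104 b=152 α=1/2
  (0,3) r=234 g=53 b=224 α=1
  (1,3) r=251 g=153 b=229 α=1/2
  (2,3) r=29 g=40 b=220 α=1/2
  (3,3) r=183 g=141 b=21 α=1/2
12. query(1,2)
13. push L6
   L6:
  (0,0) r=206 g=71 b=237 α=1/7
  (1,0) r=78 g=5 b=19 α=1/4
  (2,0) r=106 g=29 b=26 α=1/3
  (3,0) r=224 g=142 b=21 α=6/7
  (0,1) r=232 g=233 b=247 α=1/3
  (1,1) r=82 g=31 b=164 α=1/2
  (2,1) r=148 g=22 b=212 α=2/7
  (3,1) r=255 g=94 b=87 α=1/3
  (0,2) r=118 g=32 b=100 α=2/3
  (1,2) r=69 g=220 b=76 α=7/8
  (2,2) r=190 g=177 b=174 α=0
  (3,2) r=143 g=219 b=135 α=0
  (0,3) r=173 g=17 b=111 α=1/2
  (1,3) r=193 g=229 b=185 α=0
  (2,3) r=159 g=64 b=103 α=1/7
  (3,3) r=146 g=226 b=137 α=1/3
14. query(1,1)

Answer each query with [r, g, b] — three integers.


query (1,0) [L1,L2] — begin 0,0,0
+L1 (α=0) → [0, 0, 0]
+L2 (α=1/2) → [43/2, 45, 114]
→ [22, 45, 114]

at x=2,y=0 over L1,L2:
L1 α=3/7: [708/7, 276/7, 105]
L2 α=1/4: [622/7, 1093/14, 555/4]
rounded: [89, 78, 139]

at x=2,y=3 over L1,L2:
+L1 (α=1/2) → [28, 79, 126]
+L2 (α=1/3) → [160/3, 206/3, 116]
= [53, 69, 116]

query (1,2) [L1,L2,L3,L4] — begin 0,0,0
L1 α=2/5: [478/5, 452/5, 262/5]
L2 α=1: [235, 80, 229]
L3 α=1/5: [1112/5, 547/5, 962/5]
L4 α=7/8: [3391/20, 291/20, 269/5]
= [170, 15, 54]

query (3,0) [L1,L2,L3,L4] — begin 0,0,0
+L1 (α=3/4) → [291/4, 99/4, 21]
+L2 (α=3/7) → [471/7, 444/7, 150/7]
+L3 (α=1/4) → [1473/14, 1339/28, 407/14]
+L4 (α=5/8) → [17859/112, 38877/224, 7171/112]
= [159, 174, 64]

(1,2) stack=L1,L2,L3,L5; from [0,0,0]:
after L1 α=2/5: [478/5, 452/5, 262/5]
after L2 α=1: [235, 80, 229]
after L3 α=1/5: [1112/5, 547/5, 962/5]
after L5 α=3/8: [217, 1159/8, 547/4]
rounded: [217, 145, 137]

at x=1,y=1 over L1,L2,L3,L5,L6:
L1 α=2/3: [50, 66, 112/3]
L2 α=2/7: [578/7, 528/7, 140/3]
L3 α=1/2: [324/7, 754/7, 187/3]
L5 α=2/5: [1462/35, 4866/35, 617/5]
L6 α=1/2: [2166/35, 5951/70, 1437/10]
rounded: [62, 85, 144]


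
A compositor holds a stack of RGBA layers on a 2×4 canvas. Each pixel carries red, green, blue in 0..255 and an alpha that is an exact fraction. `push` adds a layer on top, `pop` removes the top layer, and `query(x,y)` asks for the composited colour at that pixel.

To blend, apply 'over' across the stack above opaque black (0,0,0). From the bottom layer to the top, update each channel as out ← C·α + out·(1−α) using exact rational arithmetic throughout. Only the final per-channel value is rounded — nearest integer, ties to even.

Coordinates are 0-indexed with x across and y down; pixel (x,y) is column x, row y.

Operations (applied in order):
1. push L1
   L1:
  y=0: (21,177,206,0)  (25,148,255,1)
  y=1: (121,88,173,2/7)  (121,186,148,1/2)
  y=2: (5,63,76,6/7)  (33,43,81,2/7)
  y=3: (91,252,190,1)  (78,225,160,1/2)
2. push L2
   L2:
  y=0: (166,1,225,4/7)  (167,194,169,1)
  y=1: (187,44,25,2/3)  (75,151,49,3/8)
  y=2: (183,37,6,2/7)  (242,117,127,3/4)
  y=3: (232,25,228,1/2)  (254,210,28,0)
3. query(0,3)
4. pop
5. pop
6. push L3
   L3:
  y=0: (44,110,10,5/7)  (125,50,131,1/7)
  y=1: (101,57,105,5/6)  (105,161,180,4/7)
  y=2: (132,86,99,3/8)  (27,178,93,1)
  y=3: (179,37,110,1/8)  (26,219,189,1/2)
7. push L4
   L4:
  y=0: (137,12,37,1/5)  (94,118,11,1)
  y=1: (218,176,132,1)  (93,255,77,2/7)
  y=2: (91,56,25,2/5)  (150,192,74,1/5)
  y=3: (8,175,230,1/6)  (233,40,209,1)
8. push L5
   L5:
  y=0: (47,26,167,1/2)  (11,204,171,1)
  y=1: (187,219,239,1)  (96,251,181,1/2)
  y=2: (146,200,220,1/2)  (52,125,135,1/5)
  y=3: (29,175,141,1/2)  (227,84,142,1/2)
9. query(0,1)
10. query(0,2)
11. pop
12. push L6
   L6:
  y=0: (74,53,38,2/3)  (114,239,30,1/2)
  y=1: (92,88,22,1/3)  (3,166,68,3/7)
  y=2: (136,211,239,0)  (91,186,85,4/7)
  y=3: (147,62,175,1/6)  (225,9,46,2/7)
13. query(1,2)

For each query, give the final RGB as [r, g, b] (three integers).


(0,3) stack=L1,L2; from [0,0,0]:
after L1 α=1: [91, 252, 190]
after L2 α=1/2: [323/2, 277/2, 209]
= [162, 138, 209]

(0,1) stack=L3,L4,L5; from [0,0,0]:
L3 α=5/6: [505/6, 95/2, 175/2]
L4 α=1: [218, 176, 132]
L5 α=1: [187, 219, 239]
= [187, 219, 239]

query (0,2) [L3,L4,L5] — begin 0,0,0
after L3 α=3/8: [99/2, 129/4, 297/8]
after L4 α=2/5: [661/10, 167/4, 1291/40]
after L5 α=1/2: [2121/20, 967/8, 10091/80]
→ [106, 121, 126]

query (1,2) [L3,L4,L6] — begin 0,0,0
after L3 α=1: [27, 178, 93]
after L4 α=1/5: [258/5, 904/5, 446/5]
after L6 α=4/7: [2594/35, 6432/35, 434/5]
= [74, 184, 87]


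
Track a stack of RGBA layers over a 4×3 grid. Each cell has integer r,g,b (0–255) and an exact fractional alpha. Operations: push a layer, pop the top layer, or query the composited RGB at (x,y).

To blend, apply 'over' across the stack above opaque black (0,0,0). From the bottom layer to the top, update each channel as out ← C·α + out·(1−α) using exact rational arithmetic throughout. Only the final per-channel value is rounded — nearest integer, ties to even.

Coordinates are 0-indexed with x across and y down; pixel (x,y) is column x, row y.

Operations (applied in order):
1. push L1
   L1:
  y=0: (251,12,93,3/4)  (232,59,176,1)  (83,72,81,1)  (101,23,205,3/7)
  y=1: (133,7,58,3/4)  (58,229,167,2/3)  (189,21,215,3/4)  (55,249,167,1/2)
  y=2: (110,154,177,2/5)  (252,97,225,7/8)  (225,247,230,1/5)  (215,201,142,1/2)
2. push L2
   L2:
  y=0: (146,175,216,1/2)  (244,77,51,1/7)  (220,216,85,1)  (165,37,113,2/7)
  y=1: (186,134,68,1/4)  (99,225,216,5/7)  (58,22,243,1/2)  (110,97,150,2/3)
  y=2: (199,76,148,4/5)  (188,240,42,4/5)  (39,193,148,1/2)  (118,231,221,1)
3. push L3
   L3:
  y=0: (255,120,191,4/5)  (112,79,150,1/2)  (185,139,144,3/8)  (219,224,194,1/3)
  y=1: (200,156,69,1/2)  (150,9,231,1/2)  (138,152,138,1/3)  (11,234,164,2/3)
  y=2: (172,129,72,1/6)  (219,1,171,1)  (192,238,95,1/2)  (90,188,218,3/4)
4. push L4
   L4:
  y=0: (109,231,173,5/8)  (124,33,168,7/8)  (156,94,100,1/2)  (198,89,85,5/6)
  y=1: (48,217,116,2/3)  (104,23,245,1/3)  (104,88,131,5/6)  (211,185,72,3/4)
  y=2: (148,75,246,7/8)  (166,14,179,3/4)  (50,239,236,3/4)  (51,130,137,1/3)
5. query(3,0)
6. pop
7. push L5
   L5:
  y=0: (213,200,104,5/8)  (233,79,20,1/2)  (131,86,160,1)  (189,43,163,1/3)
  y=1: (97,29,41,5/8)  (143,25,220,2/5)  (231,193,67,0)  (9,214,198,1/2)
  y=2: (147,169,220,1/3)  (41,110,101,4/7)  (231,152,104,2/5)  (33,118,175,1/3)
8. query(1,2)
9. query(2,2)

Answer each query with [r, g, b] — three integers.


query (3,0) [L1,L2,L3,L4] — begin 0,0,0
L1 α=3/7: [303/7, 69/7, 615/7]
L2 α=2/7: [3825/49, 863/49, 4657/49]
L3 α=1/3: [6127/49, 4234/49, 18820/147]
L4 α=5/6: [54637/294, 26039/294, 81295/882]
→ [186, 89, 92]

query (1,2) [L1,L2,L3,L5] — begin 0,0,0
L1 α=7/8: [441/2, 679/8, 1575/8]
L2 α=4/5: [389/2, 8359/40, 2919/40]
L3 α=1: [219, 1, 171]
L5 α=4/7: [821/7, 443/7, 131]
→ [117, 63, 131]

(2,2) stack=L1,L2,L3,L5; from [0,0,0]:
+L1 (α=1/5) → [45, 247/5, 46]
+L2 (α=1/2) → [42, 606/5, 97]
+L3 (α=1/2) → [117, 898/5, 96]
+L5 (α=2/5) → [813/5, 4214/25, 496/5]
→ [163, 169, 99]


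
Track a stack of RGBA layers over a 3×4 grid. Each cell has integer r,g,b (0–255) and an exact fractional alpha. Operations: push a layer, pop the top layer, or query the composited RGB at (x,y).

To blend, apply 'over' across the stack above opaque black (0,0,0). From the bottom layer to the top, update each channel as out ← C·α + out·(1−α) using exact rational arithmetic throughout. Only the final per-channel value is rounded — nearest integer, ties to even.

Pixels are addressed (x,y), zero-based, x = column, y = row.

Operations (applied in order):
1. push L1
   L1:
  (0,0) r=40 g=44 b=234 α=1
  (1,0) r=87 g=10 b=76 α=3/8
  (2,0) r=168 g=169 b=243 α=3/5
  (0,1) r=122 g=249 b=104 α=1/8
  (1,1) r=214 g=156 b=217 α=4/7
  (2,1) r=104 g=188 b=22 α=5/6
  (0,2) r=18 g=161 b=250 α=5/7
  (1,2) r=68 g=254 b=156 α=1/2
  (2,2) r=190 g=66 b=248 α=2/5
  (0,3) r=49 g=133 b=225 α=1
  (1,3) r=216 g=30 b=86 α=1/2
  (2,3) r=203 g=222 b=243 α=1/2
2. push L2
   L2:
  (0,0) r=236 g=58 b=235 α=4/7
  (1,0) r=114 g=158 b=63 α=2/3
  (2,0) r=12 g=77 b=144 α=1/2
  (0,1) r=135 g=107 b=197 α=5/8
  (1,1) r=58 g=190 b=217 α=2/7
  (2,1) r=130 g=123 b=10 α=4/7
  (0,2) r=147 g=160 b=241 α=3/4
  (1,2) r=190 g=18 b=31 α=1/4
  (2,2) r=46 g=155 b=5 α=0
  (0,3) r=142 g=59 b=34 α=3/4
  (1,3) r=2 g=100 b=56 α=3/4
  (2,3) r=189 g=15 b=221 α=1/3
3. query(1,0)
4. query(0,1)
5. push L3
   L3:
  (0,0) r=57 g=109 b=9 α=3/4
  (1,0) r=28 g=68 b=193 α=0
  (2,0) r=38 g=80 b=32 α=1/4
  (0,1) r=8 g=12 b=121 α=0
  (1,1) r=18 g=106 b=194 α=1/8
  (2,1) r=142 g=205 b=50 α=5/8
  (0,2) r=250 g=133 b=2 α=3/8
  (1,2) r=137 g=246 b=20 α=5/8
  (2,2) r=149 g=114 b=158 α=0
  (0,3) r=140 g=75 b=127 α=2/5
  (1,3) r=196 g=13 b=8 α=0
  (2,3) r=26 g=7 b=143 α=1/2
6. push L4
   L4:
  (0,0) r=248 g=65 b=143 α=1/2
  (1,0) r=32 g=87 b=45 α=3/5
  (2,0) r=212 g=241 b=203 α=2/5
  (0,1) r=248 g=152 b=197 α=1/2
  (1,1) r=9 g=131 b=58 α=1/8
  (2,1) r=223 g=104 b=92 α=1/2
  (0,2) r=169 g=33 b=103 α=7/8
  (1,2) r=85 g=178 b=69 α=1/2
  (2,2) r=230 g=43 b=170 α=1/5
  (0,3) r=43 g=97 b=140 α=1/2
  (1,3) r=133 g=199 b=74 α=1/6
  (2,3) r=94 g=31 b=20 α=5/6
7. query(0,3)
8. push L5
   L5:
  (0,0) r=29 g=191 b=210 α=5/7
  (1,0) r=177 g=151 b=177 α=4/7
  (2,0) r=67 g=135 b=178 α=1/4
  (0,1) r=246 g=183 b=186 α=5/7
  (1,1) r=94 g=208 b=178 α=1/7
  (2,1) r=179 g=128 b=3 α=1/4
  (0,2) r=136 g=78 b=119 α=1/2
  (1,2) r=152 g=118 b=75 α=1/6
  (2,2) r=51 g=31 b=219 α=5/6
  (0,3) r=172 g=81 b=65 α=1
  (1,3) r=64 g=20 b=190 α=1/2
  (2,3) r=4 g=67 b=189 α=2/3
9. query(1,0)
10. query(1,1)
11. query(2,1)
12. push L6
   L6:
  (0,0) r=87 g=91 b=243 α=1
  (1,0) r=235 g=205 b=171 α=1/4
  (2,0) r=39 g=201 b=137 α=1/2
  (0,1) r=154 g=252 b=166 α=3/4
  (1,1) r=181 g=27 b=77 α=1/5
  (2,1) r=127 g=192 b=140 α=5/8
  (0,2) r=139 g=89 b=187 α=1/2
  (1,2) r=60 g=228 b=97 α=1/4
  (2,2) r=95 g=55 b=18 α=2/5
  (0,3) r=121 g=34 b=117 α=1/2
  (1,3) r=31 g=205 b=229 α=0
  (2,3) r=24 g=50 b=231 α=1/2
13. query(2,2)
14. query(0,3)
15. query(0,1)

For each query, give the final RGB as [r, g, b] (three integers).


(1,0) stack=L1,L2; from [0,0,0]:
+L1 (α=3/8) → [261/8, 15/4, 57/2]
+L2 (α=2/3) → [695/8, 1279/12, 103/2]
rounded: [87, 107, 52]

(0,1) stack=L1,L2; from [0,0,0]:
+L1 (α=1/8) → [61/4, 249/8, 13]
+L2 (α=5/8) → [2883/32, 5027/64, 128]
→ [90, 79, 128]

query (0,3) [L1,L2,L3,L4] — begin 0,0,0
L1 α=1: [49, 133, 225]
L2 α=3/4: [475/4, 155/2, 327/4]
L3 α=2/5: [509/4, 153/2, 1997/20]
L4 α=1/2: [681/8, 347/4, 4797/40]
rounded: [85, 87, 120]

at x=1,y=0 over L1,L2,L3,L4,L5:
L1 α=3/8: [261/8, 15/4, 57/2]
L2 α=2/3: [695/8, 1279/12, 103/2]
L3 α=0: [695/8, 1279/12, 103/2]
L4 α=3/5: [1079/20, 569/6, 238/5]
L5 α=4/7: [17397/140, 1777/14, 4254/35]
rounded: [124, 127, 122]

(1,1) stack=L1,L2,L3,L4,L5; from [0,0,0]:
+L1 (α=4/7) → [856/7, 624/7, 124]
+L2 (α=2/7) → [5092/49, 5780/49, 1054/7]
+L3 (α=1/8) → [2609/28, 3261/28, 156]
+L4 (α=1/8) → [2645/32, 3785/32, 575/4]
+L5 (α=1/7) → [9439/112, 14683/112, 2081/14]
rounded: [84, 131, 149]

query (2,1) [L1,L2,L3,L4,L5] — begin 0,0,0
+L1 (α=5/6) → [260/3, 470/3, 55/3]
+L2 (α=4/7) → [780/7, 962/7, 95/7]
+L3 (α=5/8) → [3655/28, 10061/56, 2035/56]
+L4 (α=1/2) → [9899/56, 15885/112, 7187/112]
+L5 (α=1/4) → [39721/224, 61991/448, 21897/448]
rounded: [177, 138, 49]

(2,2) stack=L1,L2,L3,L4,L5,L6; from [0,0,0]:
+L1 (α=2/5) → [76, 132/5, 496/5]
+L2 (α=0) → [76, 132/5, 496/5]
+L3 (α=0) → [76, 132/5, 496/5]
+L4 (α=1/5) → [534/5, 743/25, 2834/25]
+L5 (α=5/6) → [603/10, 2309/75, 30209/150]
+L6 (α=2/5) → [3709/50, 5059/125, 32009/250]
rounded: [74, 40, 128]

at x=0,y=3 over L1,L2,L3,L4,L5,L6:
L1 α=1: [49, 133, 225]
L2 α=3/4: [475/4, 155/2, 327/4]
L3 α=2/5: [509/4, 153/2, 1997/20]
L4 α=1/2: [681/8, 347/4, 4797/40]
L5 α=1: [172, 81, 65]
L6 α=1/2: [293/2, 115/2, 91]
= [146, 58, 91]

query (0,1) [L1,L2,L3,L4,L5,L6] — begin 0,0,0
L1 α=1/8: [61/4, 249/8, 13]
L2 α=5/8: [2883/32, 5027/64, 128]
L3 α=0: [2883/32, 5027/64, 128]
L4 α=1/2: [10819/64, 14755/128, 325/2]
L5 α=5/7: [50179/224, 73315/448, 1255/7]
L6 α=3/4: [153667/896, 412003/1792, 4741/28]
→ [172, 230, 169]


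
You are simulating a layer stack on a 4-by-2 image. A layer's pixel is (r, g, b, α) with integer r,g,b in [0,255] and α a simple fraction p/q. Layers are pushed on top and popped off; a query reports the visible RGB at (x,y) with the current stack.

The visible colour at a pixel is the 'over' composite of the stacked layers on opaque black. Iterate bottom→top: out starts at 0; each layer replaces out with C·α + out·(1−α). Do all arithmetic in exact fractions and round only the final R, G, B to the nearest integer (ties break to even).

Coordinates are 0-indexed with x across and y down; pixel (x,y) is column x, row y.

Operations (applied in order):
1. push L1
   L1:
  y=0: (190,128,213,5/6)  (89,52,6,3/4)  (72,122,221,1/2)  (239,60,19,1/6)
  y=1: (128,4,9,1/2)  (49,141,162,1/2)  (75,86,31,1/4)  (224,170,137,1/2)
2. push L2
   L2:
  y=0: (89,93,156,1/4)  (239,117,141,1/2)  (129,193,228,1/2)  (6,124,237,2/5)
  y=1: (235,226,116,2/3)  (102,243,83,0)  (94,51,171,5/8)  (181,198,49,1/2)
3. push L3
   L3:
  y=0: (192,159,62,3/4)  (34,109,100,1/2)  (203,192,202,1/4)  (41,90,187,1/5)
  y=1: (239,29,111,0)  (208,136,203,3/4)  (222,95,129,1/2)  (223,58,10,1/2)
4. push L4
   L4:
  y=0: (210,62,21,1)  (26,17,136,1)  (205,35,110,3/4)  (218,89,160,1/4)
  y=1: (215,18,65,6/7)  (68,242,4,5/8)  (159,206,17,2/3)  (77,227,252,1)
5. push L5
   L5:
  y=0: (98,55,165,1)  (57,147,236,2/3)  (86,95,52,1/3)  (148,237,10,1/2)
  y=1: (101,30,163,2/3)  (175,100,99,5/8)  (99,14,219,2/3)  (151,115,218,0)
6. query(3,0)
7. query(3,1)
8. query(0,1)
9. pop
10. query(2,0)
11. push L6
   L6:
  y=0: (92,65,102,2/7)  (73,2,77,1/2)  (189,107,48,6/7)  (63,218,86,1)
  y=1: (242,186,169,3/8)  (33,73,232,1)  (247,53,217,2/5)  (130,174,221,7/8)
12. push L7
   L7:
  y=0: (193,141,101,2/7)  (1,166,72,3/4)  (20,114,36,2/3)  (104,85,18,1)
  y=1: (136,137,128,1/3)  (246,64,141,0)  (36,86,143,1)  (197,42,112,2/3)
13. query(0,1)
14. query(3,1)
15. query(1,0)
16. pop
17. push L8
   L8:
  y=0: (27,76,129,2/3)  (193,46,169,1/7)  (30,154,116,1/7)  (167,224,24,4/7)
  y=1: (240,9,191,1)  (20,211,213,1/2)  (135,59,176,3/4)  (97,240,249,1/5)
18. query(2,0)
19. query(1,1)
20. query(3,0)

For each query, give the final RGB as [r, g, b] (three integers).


(3,0) stack=L1,L2,L3,L4,L5; from [0,0,0]:
+L1 (α=1/6) → [239/6, 10, 19/6]
+L2 (α=2/5) → [263/10, 278/5, 967/10]
+L3 (α=1/5) → [731/25, 1562/25, 2869/25]
+L4 (α=1/4) → [7643/100, 6911/100, 12607/100]
+L5 (α=1/2) → [22443/200, 30611/200, 13607/200]
rounded: [112, 153, 68]

(3,1) stack=L1,L2,L3,L4,L5; from [0,0,0]:
after L1 α=1/2: [112, 85, 137/2]
after L2 α=1/2: [293/2, 283/2, 235/4]
after L3 α=1/2: [739/4, 399/4, 275/8]
after L4 α=1: [77, 227, 252]
after L5 α=0: [77, 227, 252]
rounded: [77, 227, 252]

at x=0,y=1 over L1,L2,L3,L4,L5:
after L1 α=1/2: [64, 2, 9/2]
after L2 α=2/3: [178, 454/3, 473/6]
after L3 α=0: [178, 454/3, 473/6]
after L4 α=6/7: [1468/7, 778/21, 2813/42]
after L5 α=2/3: [2882/21, 2038/63, 16505/126]
rounded: [137, 32, 131]

(2,0) stack=L1,L2,L3,L4; from [0,0,0]:
+L1 (α=1/2) → [36, 61, 221/2]
+L2 (α=1/2) → [165/2, 127, 677/4]
+L3 (α=1/4) → [901/8, 573/4, 2839/16]
+L4 (α=3/4) → [5821/32, 993/16, 8119/64]
= [182, 62, 127]

at x=0,y=1 over L1,L2,L3,L4,L6,L7:
L1 α=1/2: [64, 2, 9/2]
L2 α=2/3: [178, 454/3, 473/6]
L3 α=0: [178, 454/3, 473/6]
L4 α=6/7: [1468/7, 778/21, 2813/42]
L6 α=3/8: [6211/28, 1951/21, 35359/336]
L7 α=1/3: [2705/14, 6779/63, 56863/504]
rounded: [193, 108, 113]

query (3,1) [L1,L2,L3,L4,L6,L7] — begin 0,0,0
after L1 α=1/2: [112, 85, 137/2]
after L2 α=1/2: [293/2, 283/2, 235/4]
after L3 α=1/2: [739/4, 399/4, 275/8]
after L4 α=1: [77, 227, 252]
after L6 α=7/8: [987/8, 1445/8, 1799/8]
after L7 α=2/3: [4139/24, 2117/24, 1197/8]
→ [172, 88, 150]

query (1,0) [L1,L2,L3,L4,L6,L7] — begin 0,0,0
L1 α=3/4: [267/4, 39, 9/2]
L2 α=1/2: [1223/8, 78, 291/4]
L3 α=1/2: [1495/16, 187/2, 691/8]
L4 α=1: [26, 17, 136]
L6 α=1/2: [99/2, 19/2, 213/2]
L7 α=3/4: [105/8, 1015/8, 645/8]
rounded: [13, 127, 81]

query (2,0) [L1,L2,L3,L4,L6,L8] — begin 0,0,0
after L1 α=1/2: [36, 61, 221/2]
after L2 α=1/2: [165/2, 127, 677/4]
after L3 α=1/4: [901/8, 573/4, 2839/16]
after L4 α=3/4: [5821/32, 993/16, 8119/64]
after L6 α=6/7: [42109/224, 11265/112, 3793/64]
after L8 α=1/7: [129687/784, 42419/392, 15091/224]
= [165, 108, 67]

at x=1,y=1 over L1,L2,L3,L4,L6,L8:
L1 α=1/2: [49/2, 141/2, 81]
L2 α=0: [49/2, 141/2, 81]
L3 α=3/4: [1297/8, 957/8, 345/2]
L4 α=5/8: [6611/64, 12551/64, 1075/16]
L6 α=1: [33, 73, 232]
L8 α=1/2: [53/2, 142, 445/2]
→ [26, 142, 222]

at x=3,y=0 over L1,L2,L3,L4,L6,L8:
+L1 (α=1/6) → [239/6, 10, 19/6]
+L2 (α=2/5) → [263/10, 278/5, 967/10]
+L3 (α=1/5) → [731/25, 1562/25, 2869/25]
+L4 (α=1/4) → [7643/100, 6911/100, 12607/100]
+L6 (α=1) → [63, 218, 86]
+L8 (α=4/7) → [857/7, 1550/7, 354/7]
→ [122, 221, 51]


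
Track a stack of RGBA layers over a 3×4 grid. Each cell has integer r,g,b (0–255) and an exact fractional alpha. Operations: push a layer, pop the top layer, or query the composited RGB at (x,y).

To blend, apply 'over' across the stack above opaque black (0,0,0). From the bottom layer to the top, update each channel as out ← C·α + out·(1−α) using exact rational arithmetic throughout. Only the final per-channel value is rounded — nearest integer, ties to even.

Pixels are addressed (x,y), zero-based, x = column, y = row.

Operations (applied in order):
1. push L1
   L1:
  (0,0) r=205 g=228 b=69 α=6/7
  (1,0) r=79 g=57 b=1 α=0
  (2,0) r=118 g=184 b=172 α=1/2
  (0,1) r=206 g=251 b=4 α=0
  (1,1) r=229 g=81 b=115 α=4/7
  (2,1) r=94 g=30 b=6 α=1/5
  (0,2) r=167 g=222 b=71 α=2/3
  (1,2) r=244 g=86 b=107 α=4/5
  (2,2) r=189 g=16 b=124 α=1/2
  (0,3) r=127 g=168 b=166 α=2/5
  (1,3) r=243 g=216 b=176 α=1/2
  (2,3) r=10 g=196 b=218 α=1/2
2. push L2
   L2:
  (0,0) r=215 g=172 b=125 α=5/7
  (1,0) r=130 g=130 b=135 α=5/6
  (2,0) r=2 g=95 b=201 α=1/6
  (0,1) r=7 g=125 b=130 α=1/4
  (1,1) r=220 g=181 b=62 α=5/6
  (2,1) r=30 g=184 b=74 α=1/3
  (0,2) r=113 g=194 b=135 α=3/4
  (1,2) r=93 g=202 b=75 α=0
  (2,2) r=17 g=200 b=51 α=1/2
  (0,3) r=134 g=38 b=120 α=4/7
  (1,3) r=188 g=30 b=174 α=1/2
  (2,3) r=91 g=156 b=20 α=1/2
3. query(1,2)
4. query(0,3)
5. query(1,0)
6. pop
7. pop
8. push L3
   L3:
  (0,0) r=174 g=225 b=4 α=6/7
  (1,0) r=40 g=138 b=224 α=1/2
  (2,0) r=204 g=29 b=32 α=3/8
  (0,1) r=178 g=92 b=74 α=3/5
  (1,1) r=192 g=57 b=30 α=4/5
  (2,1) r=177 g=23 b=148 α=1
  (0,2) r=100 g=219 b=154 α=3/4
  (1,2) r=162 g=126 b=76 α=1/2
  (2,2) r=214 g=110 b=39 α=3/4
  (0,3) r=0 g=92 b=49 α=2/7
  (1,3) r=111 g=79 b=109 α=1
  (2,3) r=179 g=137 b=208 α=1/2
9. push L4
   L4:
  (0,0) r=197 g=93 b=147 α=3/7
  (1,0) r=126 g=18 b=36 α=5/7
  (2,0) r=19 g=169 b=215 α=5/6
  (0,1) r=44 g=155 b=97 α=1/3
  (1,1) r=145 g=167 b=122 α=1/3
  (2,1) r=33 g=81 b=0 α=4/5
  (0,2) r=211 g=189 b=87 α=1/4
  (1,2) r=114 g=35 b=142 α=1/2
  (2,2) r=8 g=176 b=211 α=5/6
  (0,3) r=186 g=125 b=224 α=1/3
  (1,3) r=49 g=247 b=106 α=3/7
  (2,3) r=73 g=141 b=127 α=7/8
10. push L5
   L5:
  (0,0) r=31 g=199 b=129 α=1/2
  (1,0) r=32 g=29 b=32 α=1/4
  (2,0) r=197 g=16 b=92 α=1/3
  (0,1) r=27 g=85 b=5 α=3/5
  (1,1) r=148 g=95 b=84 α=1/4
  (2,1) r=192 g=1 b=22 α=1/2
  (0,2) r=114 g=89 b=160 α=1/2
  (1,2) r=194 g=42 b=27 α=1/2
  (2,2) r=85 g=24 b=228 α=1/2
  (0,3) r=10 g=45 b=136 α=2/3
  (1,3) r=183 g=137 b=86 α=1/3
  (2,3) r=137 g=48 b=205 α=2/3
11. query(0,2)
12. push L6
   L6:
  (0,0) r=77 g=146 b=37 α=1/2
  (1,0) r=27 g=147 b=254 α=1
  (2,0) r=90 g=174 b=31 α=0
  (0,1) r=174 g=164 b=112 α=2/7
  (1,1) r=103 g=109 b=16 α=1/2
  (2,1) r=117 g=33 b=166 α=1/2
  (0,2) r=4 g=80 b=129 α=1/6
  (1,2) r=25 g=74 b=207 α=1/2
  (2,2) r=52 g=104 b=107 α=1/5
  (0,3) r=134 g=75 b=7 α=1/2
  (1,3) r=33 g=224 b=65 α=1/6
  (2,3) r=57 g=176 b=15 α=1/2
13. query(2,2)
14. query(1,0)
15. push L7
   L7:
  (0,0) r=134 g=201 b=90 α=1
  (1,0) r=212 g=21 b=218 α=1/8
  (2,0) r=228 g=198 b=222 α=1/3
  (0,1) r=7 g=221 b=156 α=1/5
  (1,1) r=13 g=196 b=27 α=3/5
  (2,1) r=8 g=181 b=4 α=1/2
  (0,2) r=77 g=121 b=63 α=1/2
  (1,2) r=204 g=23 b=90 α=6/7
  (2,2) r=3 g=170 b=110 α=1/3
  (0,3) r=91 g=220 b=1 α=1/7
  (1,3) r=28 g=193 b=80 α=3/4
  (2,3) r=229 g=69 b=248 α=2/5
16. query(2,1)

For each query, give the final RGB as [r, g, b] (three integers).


(1,2) stack=L1,L2; from [0,0,0]:
after L1 α=4/5: [976/5, 344/5, 428/5]
after L2 α=0: [976/5, 344/5, 428/5]
= [195, 69, 86]

(0,3) stack=L1,L2; from [0,0,0]:
after L1 α=2/5: [254/5, 336/5, 332/5]
after L2 α=4/7: [3442/35, 1768/35, 3396/35]
rounded: [98, 51, 97]

query (1,0) [L1,L2] — begin 0,0,0
after L1 α=0: [0, 0, 0]
after L2 α=5/6: [325/3, 325/3, 225/2]
= [108, 108, 112]

at x=0,y=2 over L3,L4,L5:
+L3 (α=3/4) → [75, 657/4, 231/2]
+L4 (α=1/4) → [109, 2727/16, 867/8]
+L5 (α=1/2) → [223/2, 4151/32, 2147/16]
= [112, 130, 134]

at x=2,y=2 over L3,L4,L5,L6:
L3 α=3/4: [321/2, 165/2, 117/4]
L4 α=5/6: [401/12, 1925/12, 4337/24]
L5 α=1/2: [1421/24, 2213/24, 9809/48]
L6 α=1/5: [1733/30, 2837/30, 11093/60]
rounded: [58, 95, 185]

at x=1,y=0 over L3,L4,L5,L6:
after L3 α=1/2: [20, 69, 112]
after L4 α=5/7: [670/7, 228/7, 404/7]
after L5 α=1/4: [1117/14, 887/28, 359/7]
after L6 α=1: [27, 147, 254]
→ [27, 147, 254]

at x=2,y=1 over L3,L4,L5,L6,L7:
L3 α=1: [177, 23, 148]
L4 α=4/5: [309/5, 347/5, 148/5]
L5 α=1/2: [1269/10, 176/5, 129/5]
L6 α=1/2: [2439/20, 341/10, 959/10]
L7 α=1/2: [2599/40, 2151/20, 999/20]
= [65, 108, 50]
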